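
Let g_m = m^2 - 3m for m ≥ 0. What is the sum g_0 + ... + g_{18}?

1596

Over m = 0..18: Σm = 171, Σm² = 2109.
Total = (1)·2109 + (-3)·171 = 1596.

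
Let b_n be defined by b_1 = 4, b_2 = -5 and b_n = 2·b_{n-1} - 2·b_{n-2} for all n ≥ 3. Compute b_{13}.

Compute successive terms:
b_3 = -18, b_4 = -26, b_5 = -16, …, b_{10} = -80, b_{11} = -288, b_{12} = -416, b_{13} = -256.

-256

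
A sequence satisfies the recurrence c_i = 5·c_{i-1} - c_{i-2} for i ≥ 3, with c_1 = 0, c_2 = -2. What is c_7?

Step forward from the initial values:
c_3 = -10, c_4 = -48, c_5 = -230, c_6 = -1102, c_7 = -5280.

-5280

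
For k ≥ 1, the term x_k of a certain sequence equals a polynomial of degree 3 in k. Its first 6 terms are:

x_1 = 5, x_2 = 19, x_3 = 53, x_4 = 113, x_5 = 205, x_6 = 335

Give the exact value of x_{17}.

5989

1st diffs: 14, 34, 60, 92, 130.
2nd diffs: 20, 26, 32, 38.
3rd diffs: 6, 6, 6 (constant).
So x_k = k^3 + 4k^2 - 5k + 5.
Evaluating at k = 17 gives x_{17} = 5989.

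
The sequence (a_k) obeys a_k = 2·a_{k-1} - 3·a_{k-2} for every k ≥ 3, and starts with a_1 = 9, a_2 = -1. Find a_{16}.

-32815

Applying the relation repeatedly:
a_3 = -29  a_4 = -55  a_5 = -23  …  a_{13} = 7561  a_{14} = 12551  a_{15} = 2419  a_{16} = -32815.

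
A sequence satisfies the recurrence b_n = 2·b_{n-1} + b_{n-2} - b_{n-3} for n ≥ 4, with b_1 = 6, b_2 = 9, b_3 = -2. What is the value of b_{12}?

b_4 = -1, b_5 = -13, b_6 = -25, b_7 = -62, b_8 = -136, b_9 = -309, b_{10} = -692, b_{11} = -1557, b_{12} = -3497.

-3497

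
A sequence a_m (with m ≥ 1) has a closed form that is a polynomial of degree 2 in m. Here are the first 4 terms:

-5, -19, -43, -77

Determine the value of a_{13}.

-833

1st diffs: -14, -24, -34.
2nd diffs: -10, -10 (constant).
So a_m = -5m^2 + m - 1.
Evaluating at m = 13 gives a_{13} = -833.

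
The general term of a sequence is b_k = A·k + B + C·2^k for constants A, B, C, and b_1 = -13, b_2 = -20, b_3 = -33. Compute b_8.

-782

Plug in k = 1, 2, 3: A + B + 2C = -13; 2A + B + 4C = -20; 3A + B + 8C = -33.
Subtracting the first from the second: A + 2C = -7.
Subtracting the second from the third: A + 4C = -13.
Solving: C = -3, A = -1, then B = -6.
Therefore b_8 = -8 + (-6) + (-3)·256 = -782.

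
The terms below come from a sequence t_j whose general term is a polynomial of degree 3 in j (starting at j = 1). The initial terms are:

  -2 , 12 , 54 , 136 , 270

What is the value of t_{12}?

3672

1st diffs: 14, 42, 82, 134.
2nd diffs: 28, 40, 52.
3rd diffs: 12, 12 (constant).
Newton forward-difference form: t_j = -2 + 14·C(j-1,1) + 28·C(j-1,2) + 12·C(j-1,3).
At j = 12: j-1 = 11, so t_{12} = -2 + 154 + 1540 + 1980 = 3672.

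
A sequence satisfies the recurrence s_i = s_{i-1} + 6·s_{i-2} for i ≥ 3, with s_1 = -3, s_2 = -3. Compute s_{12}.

-316407

Applying the relation repeatedly:
s_3 = -21;  s_4 = -39;  s_5 = -165;  s_6 = -399;  s_7 = -1389;  s_8 = -3783;  s_9 = -12117;  s_{10} = -34815;  s_{11} = -107517;  s_{12} = -316407.
(Characteristic roots are 3 and -2.)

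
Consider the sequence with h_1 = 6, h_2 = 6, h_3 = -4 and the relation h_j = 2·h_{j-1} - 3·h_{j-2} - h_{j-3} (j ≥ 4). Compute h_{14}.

18878

h_4 = -32; h_5 = -58; h_6 = -16; …; h_{11} = -3124; h_{12} = -4454; h_{13} = 1196; h_{14} = 18878.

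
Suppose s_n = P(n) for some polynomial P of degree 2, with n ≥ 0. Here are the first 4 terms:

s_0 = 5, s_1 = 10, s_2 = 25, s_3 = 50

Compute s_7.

250

1st diffs: 5, 15, 25.
2nd diffs: 10, 10 (constant).
So s_n = 5n^2 + 5.
Evaluating at n = 7 gives s_7 = 250.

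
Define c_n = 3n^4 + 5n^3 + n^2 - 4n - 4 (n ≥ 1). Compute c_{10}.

35056

c_{10} = 3·10^4 + 5·10^3 + 1·10^2 - 4·10 - 4 = 35056.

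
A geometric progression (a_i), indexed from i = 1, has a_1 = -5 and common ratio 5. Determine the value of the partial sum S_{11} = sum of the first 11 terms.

a_i = (-5)·5^(i-1).
S = (-5)·(5^11 - 1)/(5 - 1) = (-5)·(48828125 - 1)/(4) = -61035155.

-61035155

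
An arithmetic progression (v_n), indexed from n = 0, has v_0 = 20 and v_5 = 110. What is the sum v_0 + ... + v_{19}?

3820

Common difference d = (110 - 20) / (5 - 0) = 18.
v_n = 20 + (n - 0)·18.
v_{19} = 362; S = 20·(20 + 362)/2 = 3820.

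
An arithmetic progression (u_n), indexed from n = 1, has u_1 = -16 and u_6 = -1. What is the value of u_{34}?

Common difference d = (-1 - (-16)) / (6 - 1) = 3.
u_n = -16 + (n - 1)·3.
u_{34} = -16 + 33·3 = 83.

83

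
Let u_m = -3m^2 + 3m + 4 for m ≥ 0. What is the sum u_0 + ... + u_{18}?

Over m = 0..18: Σm = 171, Σm² = 2109.
Total = (-3)·2109 + (3)·171 + (4)·19 = -5738.

-5738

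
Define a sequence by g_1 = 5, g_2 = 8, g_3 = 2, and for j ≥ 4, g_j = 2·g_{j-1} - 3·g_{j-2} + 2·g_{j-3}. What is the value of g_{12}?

206

Compute successive terms:
g_4 = -10;  g_5 = -10;  g_6 = 14;  g_7 = 38;  g_8 = 14;  g_9 = -58;  g_{10} = -82;  g_{11} = 38;  g_{12} = 206.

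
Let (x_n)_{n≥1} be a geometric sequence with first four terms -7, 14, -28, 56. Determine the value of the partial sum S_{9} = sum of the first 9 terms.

-1197

Common ratio r = -2.
x_n = (-7)·(-2)^(n-1).
S = (-7)·((-2)^9 - 1)/(-2 - 1) = (-7)·(-512 - 1)/(-3) = -1197.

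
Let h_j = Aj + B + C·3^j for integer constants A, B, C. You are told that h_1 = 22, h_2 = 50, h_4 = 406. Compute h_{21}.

52301765982

The three given values yield: A + B + 3C = 22; 2A + B + 9C = 50; 4A + B + 81C = 406.
Subtracting the first from the second: A + 6C = 28.
Subtracting the second from the third: 2A + 72C = 356.
Solving: C = 5, A = -2, then B = 9.
Therefore h_{21} = -42 + 9 + 5·10460353203 = 52301765982.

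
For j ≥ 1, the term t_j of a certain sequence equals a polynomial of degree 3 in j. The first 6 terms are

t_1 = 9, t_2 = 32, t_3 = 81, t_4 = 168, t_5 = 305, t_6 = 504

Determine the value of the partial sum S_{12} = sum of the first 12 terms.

13286

1st diffs: 23, 49, 87, 137, 199.
2nd diffs: 26, 38, 50, 62.
3rd diffs: 12, 12, 12 (constant).
Newton forward-difference form: t_j = 9 + 23·C(j-1,1) + 26·C(j-1,2) + 12·C(j-1,3).
Continuing: …, 777, 1136, 1593, 2160, …, t_{12} = 3672.
Summing j = 1..12 (12 terms) gives 13286.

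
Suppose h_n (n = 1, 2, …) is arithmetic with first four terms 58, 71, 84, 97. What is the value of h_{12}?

201

Common difference d = 13.
h_n = 58 + (n - 1)·13.
h_{12} = 58 + 11·13 = 201.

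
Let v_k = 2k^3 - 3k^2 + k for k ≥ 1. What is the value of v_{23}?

22770

v_{23} = 2·23^3 - 3·23^2 + 1·23 = 22770.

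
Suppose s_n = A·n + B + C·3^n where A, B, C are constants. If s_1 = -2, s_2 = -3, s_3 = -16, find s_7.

-2156

The three given values yield: A + B + 3C = -2; 2A + B + 9C = -3; 3A + B + 27C = -16.
Subtracting the first from the second: A + 6C = -1.
Subtracting the second from the third: A + 18C = -13.
Solving: C = -1, A = 5, then B = -4.
So s_n = 5·n + (-4) + (-1)·3^n; at n=7 this is -2156.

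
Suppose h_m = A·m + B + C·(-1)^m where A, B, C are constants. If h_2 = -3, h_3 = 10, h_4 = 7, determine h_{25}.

The three given values yield: 2A + B + C = -3; 3A + B - C = 10; 4A + B + C = 7.
Subtracting the first from the second: A - 2C = 13.
Subtracting the second from the third: A + 2C = -3.
Solving: C = -4, A = 5, then B = -9.
Hence h_{25} = 5·25 + (-9) + (-4)·(-1) = 120.

120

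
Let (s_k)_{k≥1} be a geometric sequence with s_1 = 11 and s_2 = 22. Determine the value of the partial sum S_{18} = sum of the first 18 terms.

2883573

Common ratio r = 2.
s_k = 11·2^(k-1).
S = 11·(2^18 - 1)/(2 - 1) = 11·(262144 - 1)/(1) = 2883573.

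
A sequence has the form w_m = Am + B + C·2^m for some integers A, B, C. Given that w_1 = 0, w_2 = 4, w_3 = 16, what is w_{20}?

4194220

The three given values yield: A + B + 2C = 0; 2A + B + 4C = 4; 3A + B + 8C = 16.
Subtracting the first from the second: A + 2C = 4.
Subtracting the second from the third: A + 4C = 12.
Solving: C = 4, A = -4, then B = -4.
So w_m = -4·m + (-4) + 4·2^m; at m=20 this is 4194220.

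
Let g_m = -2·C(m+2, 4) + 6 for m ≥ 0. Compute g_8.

-414

C(10, 4) = 210, so g_8 = -414.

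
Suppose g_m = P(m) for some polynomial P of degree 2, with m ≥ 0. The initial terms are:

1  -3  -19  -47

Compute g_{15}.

1st diffs: -4, -16, -28.
2nd diffs: -12, -12 (constant).
So g_m = -6m^2 + 2m + 1.
Evaluating at m = 15 gives g_{15} = -1319.

-1319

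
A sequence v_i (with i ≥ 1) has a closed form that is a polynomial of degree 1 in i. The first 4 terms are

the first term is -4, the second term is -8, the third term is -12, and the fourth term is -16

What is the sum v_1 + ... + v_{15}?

1st diffs: -4, -4, -4 (constant).
So v_i = -4i.
Continuing: …, -20, -24, -28, -32, …, v_{15} = -60.
Summing i = 1..15 (15 terms) gives -480.

-480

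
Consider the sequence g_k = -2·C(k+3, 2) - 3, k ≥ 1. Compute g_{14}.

-275

C(17, 2) = 136, so g_{14} = -275.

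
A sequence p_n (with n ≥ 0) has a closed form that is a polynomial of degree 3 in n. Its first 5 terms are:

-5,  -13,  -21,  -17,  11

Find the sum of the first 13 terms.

7891

1st diffs: -8, -8, 4, 28.
2nd diffs: 0, 12, 24.
3rd diffs: 12, 12 (constant).
Newton forward-difference form: p_n = -5 + (-8)·C(n,1) + 12·C(n,3).
Continuing: …, 75, 187, 359, 603, …, p_{12} = 2539.
Summing n = 0..12 (13 terms) gives 7891.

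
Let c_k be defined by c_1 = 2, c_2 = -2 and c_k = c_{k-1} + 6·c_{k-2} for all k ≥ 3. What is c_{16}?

Step forward from the initial values:
c_3 = 10; c_4 = -2; c_5 = 58; …; c_{13} = 219130; c_{14} = 624622; c_{15} = 1939402; c_{16} = 5687134.
(Characteristic roots are 3 and -2.)

5687134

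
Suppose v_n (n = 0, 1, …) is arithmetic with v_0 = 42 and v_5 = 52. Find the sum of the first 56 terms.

5432

Common difference d = (52 - 42) / (5 - 0) = 2.
v_n = 42 + (n - 0)·2.
v_{55} = 152; S = 56·(42 + 152)/2 = 5432.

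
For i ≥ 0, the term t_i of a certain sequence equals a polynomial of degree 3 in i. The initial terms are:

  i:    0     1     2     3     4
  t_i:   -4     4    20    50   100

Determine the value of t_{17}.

1st diffs: 8, 16, 30, 50.
2nd diffs: 8, 14, 20.
3rd diffs: 6, 6 (constant).
Newton forward-difference form: t_i = -4 + 8·C(i,1) + 8·C(i,2) + 6·C(i,3).
At i = 17: i = 17, so t_{17} = -4 + 136 + 1088 + 4080 = 5300.

5300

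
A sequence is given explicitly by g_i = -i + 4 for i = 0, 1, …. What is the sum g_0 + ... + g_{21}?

Over i = 0..21: Σi = 231.
Total = (-1)·231 + (4)·22 = -143.

-143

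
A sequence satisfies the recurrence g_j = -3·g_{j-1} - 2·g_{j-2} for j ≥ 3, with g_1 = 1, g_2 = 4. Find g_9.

Applying the relation repeatedly:
g_3 = -14; g_4 = 34; g_5 = -74; g_6 = 154; g_7 = -314; g_8 = 634; g_9 = -1274.
(Characteristic roots are -1 and -2.)

-1274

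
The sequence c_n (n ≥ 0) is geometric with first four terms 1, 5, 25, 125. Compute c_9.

1953125

Common ratio r = 5.
c_n = 1·5^(n-0).
c_9 = 1·5^9 = 1953125.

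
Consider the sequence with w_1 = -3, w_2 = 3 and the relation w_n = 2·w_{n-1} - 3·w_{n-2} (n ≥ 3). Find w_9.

Compute successive terms:
w_3 = 15  w_4 = 21  w_5 = -3  w_6 = -69  w_7 = -129  w_8 = -51  w_9 = 285.

285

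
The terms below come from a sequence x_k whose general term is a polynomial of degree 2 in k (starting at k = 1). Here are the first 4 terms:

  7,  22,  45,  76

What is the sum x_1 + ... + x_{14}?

4375

1st diffs: 15, 23, 31.
2nd diffs: 8, 8 (constant).
Newton forward-difference form: x_k = 7 + 15·C(k-1,1) + 8·C(k-1,2).
Continuing: …, 115, 162, 217, 280, …, x_{14} = 826.
Summing k = 1..14 (14 terms) gives 4375.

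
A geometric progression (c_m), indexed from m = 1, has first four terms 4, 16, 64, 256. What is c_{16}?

Common ratio r = 4.
c_m = 4·4^(m-1).
c_{16} = 4·4^15 = 4294967296.

4294967296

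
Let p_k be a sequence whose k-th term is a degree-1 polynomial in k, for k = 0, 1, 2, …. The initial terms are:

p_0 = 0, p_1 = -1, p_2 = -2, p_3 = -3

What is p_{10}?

-10

1st diffs: -1, -1, -1 (constant).
So p_k = -k.
Evaluating at k = 10 gives p_{10} = -10.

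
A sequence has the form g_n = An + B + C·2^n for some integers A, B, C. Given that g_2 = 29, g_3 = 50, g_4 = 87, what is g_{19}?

2097250

The three given values yield: 2A + B + 4C = 29; 3A + B + 8C = 50; 4A + B + 16C = 87.
Subtracting the first from the second: A + 4C = 21.
Subtracting the second from the third: A + 8C = 37.
Solving: C = 4, A = 5, then B = 3.
Hence g_{19} = 5·19 + 3 + 4·524288 = 2097250.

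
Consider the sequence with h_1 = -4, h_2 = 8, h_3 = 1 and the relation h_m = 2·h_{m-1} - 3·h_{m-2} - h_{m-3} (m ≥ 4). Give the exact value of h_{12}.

-3987

h_4 = -18;  h_5 = -47;  h_6 = -41;  h_7 = 77;  h_8 = 324;  h_9 = 458;  h_{10} = -133;  h_{11} = -1964;  h_{12} = -3987.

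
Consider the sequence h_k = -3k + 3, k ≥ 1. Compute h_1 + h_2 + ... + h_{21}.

-630

Over k = 1..21: Σk = 231.
Total = (-3)·231 + (3)·21 = -630.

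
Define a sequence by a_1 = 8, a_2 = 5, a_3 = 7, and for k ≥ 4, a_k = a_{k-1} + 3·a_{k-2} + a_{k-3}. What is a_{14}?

Iterate the recurrence:
a_4 = 30, a_5 = 56, a_6 = 153, …, a_{11} = 12103, a_{12} = 29238, a_{13} = 70568, a_{14} = 170385.

170385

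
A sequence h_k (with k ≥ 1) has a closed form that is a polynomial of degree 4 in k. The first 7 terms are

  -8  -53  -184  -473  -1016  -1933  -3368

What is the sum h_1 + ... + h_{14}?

-155631

1st diffs: -45, -131, -289, -543, -917, -1435.
2nd diffs: -86, -158, -254, -374, -518.
3rd diffs: -72, -96, -120, -144.
4th diffs: -24, -24, -24 (constant).
So h_k = -k^4 - 2k^3 - 6k^2 + 2k - 1.
Continuing: …, -5489, -8488, -12581, -18008, …, h_{14} = -45053.
Summing k = 1..14 (14 terms) gives -155631.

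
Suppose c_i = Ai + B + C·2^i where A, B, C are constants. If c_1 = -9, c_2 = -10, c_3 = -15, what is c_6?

Plug in i = 1, 2, 3: A + B + 2C = -9; 2A + B + 4C = -10; 3A + B + 8C = -15.
Subtracting the first from the second: A + 2C = -1.
Subtracting the second from the third: A + 4C = -5.
Solving: C = -2, A = 3, then B = -8.
Therefore c_6 = 18 + (-8) + (-2)·64 = -118.

-118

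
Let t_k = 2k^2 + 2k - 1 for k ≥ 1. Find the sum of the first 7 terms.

Over k = 1..7: Σk = 28, Σk² = 140.
Total = (2)·140 + (2)·28 + (-1)·7 = 329.

329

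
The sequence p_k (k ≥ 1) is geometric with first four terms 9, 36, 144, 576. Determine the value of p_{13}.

150994944

Common ratio r = 4.
p_k = 9·4^(k-1).
p_{13} = 9·4^12 = 150994944.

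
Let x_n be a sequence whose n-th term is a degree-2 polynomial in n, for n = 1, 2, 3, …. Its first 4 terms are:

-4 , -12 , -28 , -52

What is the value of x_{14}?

1st diffs: -8, -16, -24.
2nd diffs: -8, -8 (constant).
Newton forward-difference form: x_n = -4 + (-8)·C(n-1,1) + (-8)·C(n-1,2).
At n = 14: n-1 = 13, so x_{14} = -4 - 104 - 624 = -732.

-732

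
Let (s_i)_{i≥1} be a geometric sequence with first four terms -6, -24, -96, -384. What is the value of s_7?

-24576

Common ratio r = 4.
s_i = (-6)·4^(i-1).
s_7 = (-6)·4^6 = -24576.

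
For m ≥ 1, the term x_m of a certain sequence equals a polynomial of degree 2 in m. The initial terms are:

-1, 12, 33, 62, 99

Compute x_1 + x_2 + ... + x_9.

1131

1st diffs: 13, 21, 29, 37.
2nd diffs: 8, 8, 8 (constant).
Newton forward-difference form: x_m = -1 + 13·C(m-1,1) + 8·C(m-1,2).
Continuing: 144, 197, 258, 327.
Summing m = 1..9 (9 terms) gives 1131.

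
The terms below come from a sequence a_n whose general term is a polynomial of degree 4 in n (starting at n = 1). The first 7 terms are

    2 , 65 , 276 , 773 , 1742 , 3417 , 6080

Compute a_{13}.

64646

1st diffs: 63, 211, 497, 969, 1675, 2663.
2nd diffs: 148, 286, 472, 706, 988.
3rd diffs: 138, 186, 234, 282.
4th diffs: 48, 48, 48 (constant).
Newton forward-difference form: a_n = 2 + 63·C(n-1,1) + 148·C(n-1,2) + 138·C(n-1,3) + 48·C(n-1,4).
At n = 13: n-1 = 12, so a_{13} = 2 + 756 + 9768 + 30360 + 23760 = 64646.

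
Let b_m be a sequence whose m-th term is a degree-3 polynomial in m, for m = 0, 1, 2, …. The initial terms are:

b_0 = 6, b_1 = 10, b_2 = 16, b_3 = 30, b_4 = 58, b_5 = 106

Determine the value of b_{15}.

3006

1st diffs: 4, 6, 14, 28, 48.
2nd diffs: 2, 8, 14, 20.
3rd diffs: 6, 6, 6 (constant).
Newton forward-difference form: b_m = 6 + 4·C(m,1) + 2·C(m,2) + 6·C(m,3).
At m = 15: m = 15, so b_{15} = 6 + 60 + 210 + 2730 = 3006.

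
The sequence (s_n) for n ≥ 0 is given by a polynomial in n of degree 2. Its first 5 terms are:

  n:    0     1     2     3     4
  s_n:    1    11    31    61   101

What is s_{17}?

1st diffs: 10, 20, 30, 40.
2nd diffs: 10, 10, 10 (constant).
So s_n = 5n^2 + 5n + 1.
Evaluating at n = 17 gives s_{17} = 1531.

1531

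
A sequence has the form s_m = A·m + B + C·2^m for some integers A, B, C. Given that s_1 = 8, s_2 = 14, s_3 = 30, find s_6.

Plug in m = 1, 2, 3: A + B + 2C = 8; 2A + B + 4C = 14; 3A + B + 8C = 30.
Subtracting the first from the second: A + 2C = 6.
Subtracting the second from the third: A + 4C = 16.
Solving: C = 5, A = -4, then B = 2.
Hence s_6 = -4·6 + 2 + 5·64 = 298.

298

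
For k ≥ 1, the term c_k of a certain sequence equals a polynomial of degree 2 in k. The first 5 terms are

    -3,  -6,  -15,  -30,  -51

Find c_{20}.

-1086

1st diffs: -3, -9, -15, -21.
2nd diffs: -6, -6, -6 (constant).
Newton forward-difference form: c_k = -3 + (-3)·C(k-1,1) + (-6)·C(k-1,2).
At k = 20: k-1 = 19, so c_{20} = -3 - 57 - 1026 = -1086.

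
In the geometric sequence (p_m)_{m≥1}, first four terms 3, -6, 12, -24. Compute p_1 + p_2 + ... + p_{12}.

Common ratio r = -2.
p_m = 3·(-2)^(m-1).
S = 3·((-2)^12 - 1)/(-2 - 1) = 3·(4096 - 1)/(-3) = -4095.

-4095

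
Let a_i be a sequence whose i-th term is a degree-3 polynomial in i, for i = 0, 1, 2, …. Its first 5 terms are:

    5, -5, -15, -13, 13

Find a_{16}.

1st diffs: -10, -10, 2, 26.
2nd diffs: 0, 12, 24.
3rd diffs: 12, 12 (constant).
So a_i = 2i^3 - 6i^2 - 6i + 5.
Evaluating at i = 16 gives a_{16} = 6565.

6565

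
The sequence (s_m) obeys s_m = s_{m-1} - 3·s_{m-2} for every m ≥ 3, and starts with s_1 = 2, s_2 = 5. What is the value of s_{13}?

-718

Compute successive terms:
s_3 = -1, s_4 = -16, s_5 = -13, …, s_{10} = -160, s_{11} = 599, s_{12} = 1079, s_{13} = -718.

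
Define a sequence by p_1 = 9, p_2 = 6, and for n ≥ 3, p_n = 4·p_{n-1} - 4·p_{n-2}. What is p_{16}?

-2654208

Iterate the recurrence:
p_3 = -12;  p_4 = -72;  p_5 = -240;  …;  p_{13} = -258048;  p_{14} = -565248;  p_{15} = -1228800;  p_{16} = -2654208.
(Characteristic roots are 2 and 2.)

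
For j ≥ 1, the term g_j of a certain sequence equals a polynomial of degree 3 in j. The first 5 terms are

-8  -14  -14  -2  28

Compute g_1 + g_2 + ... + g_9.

972

1st diffs: -6, 0, 12, 30.
2nd diffs: 6, 12, 18.
3rd diffs: 6, 6 (constant).
So g_j = j^3 - 3j^2 - 4j - 2.
Continuing: 82, 166, 286, 448.
Summing j = 1..9 (9 terms) gives 972.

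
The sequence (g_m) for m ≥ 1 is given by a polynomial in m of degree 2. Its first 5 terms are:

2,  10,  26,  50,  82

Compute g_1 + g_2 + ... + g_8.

688

1st diffs: 8, 16, 24, 32.
2nd diffs: 8, 8, 8 (constant).
So g_m = 4m^2 - 4m + 2.
Continuing: 122, 170, 226.
Summing m = 1..8 (8 terms) gives 688.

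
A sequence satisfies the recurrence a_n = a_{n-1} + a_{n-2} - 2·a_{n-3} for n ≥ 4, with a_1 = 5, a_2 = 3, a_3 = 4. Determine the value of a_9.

-4

Step forward from the initial values:
a_4 = -3; a_5 = -5; a_6 = -16; a_7 = -15; a_8 = -21; a_9 = -4.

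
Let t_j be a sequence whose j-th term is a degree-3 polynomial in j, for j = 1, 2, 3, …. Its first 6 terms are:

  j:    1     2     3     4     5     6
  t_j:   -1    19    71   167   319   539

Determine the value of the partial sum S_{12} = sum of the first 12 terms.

1st diffs: 20, 52, 96, 152, 220.
2nd diffs: 32, 44, 56, 68.
3rd diffs: 12, 12, 12 (constant).
So t_j = 2j^3 + 4j^2 - 6j - 1.
Continuing: …, 839, 1231, 1727, 2339, …, t_{12} = 3959.
Summing j = 1..12 (12 terms) gives 14288.

14288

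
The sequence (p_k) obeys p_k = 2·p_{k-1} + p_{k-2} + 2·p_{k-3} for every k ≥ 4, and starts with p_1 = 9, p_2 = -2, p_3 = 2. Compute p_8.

732

Iterate the recurrence:
p_4 = 20  p_5 = 38  p_6 = 100  p_7 = 278  p_8 = 732.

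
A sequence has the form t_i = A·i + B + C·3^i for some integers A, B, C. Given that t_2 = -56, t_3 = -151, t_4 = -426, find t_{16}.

-215233686

Plug in i = 2, 3, 4: 2A + B + 9C = -56; 3A + B + 27C = -151; 4A + B + 81C = -426.
Subtracting the first from the second: A + 18C = -95.
Subtracting the second from the third: A + 54C = -275.
Solving: C = -5, A = -5, then B = -1.
Therefore t_{16} = -80 + (-1) + (-5)·43046721 = -215233686.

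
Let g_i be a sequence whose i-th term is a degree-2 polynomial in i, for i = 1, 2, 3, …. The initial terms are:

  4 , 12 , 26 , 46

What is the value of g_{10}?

292

1st diffs: 8, 14, 20.
2nd diffs: 6, 6 (constant).
Newton forward-difference form: g_i = 4 + 8·C(i-1,1) + 6·C(i-1,2).
At i = 10: i-1 = 9, so g_{10} = 4 + 72 + 216 = 292.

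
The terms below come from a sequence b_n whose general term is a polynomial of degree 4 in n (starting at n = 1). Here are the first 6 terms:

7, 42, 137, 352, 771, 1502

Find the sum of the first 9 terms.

16947

1st diffs: 35, 95, 215, 419, 731.
2nd diffs: 60, 120, 204, 312.
3rd diffs: 60, 84, 108.
4th diffs: 24, 24 (constant).
Newton forward-difference form: b_n = 7 + 35·C(n-1,1) + 60·C(n-1,2) + 60·C(n-1,3) + 24·C(n-1,4).
Continuing: 2677, 4452, 7007.
Summing n = 1..9 (9 terms) gives 16947.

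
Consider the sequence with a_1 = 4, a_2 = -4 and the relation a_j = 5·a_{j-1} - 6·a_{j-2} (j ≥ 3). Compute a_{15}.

-57133484

Applying the relation repeatedly:
a_3 = -44  a_4 = -196  a_5 = -716  …  a_{12} = -2092996  a_{13} = -6311756  a_{14} = -19000804  a_{15} = -57133484.
(Characteristic roots are 3 and 2.)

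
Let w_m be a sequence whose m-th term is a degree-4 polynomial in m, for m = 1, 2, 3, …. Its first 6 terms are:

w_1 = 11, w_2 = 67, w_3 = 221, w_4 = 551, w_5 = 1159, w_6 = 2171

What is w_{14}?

47851

1st diffs: 56, 154, 330, 608, 1012.
2nd diffs: 98, 176, 278, 404.
3rd diffs: 78, 102, 126.
4th diffs: 24, 24 (constant).
So w_m = m^4 + 3m^3 + 6m^2 + 2m - 1.
Evaluating at m = 14 gives w_{14} = 47851.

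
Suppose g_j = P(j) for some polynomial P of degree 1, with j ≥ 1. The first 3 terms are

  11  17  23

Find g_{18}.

113

1st diffs: 6, 6 (constant).
So g_j = 6j + 5.
Evaluating at j = 18 gives g_{18} = 113.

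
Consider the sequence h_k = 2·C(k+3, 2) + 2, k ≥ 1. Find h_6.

74

C(9, 2) = 36, so h_6 = 74.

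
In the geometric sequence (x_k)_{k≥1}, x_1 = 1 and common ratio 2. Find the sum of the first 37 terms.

137438953471

x_k = 1·2^(k-1).
S = 1·(2^37 - 1)/(2 - 1) = 1·(137438953472 - 1)/(1) = 137438953471.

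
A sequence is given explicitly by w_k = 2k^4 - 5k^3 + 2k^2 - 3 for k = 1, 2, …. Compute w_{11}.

w_{11} = 2·11^4 - 5·11^3 + 2·11^2 - 3 = 22866.

22866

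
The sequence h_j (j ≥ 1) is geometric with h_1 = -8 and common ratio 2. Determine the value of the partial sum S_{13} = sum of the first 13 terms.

-65528

h_j = (-8)·2^(j-1).
S = (-8)·(2^13 - 1)/(2 - 1) = (-8)·(8192 - 1)/(1) = -65528.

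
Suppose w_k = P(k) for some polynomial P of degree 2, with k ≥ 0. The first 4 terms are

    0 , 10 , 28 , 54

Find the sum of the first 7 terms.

490

1st diffs: 10, 18, 26.
2nd diffs: 8, 8 (constant).
Newton forward-difference form: w_k = 10·C(k,1) + 8·C(k,2).
Continuing: 88, 130, 180.
Summing k = 0..6 (7 terms) gives 490.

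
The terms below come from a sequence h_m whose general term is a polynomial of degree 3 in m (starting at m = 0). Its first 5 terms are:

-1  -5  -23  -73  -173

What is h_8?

-1433

1st diffs: -4, -18, -50, -100.
2nd diffs: -14, -32, -50.
3rd diffs: -18, -18 (constant).
So h_m = -3m^3 + 2m^2 - 3m - 1.
Evaluating at m = 8 gives h_8 = -1433.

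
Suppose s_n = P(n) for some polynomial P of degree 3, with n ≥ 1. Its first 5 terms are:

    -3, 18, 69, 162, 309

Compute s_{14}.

1st diffs: 21, 51, 93, 147.
2nd diffs: 30, 42, 54.
3rd diffs: 12, 12 (constant).
Newton forward-difference form: s_n = -3 + 21·C(n-1,1) + 30·C(n-1,2) + 12·C(n-1,3).
At n = 14: n-1 = 13, so s_{14} = -3 + 273 + 2340 + 3432 = 6042.

6042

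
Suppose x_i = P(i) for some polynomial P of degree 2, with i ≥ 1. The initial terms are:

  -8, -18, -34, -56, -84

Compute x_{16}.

-788

1st diffs: -10, -16, -22, -28.
2nd diffs: -6, -6, -6 (constant).
Newton forward-difference form: x_i = -8 + (-10)·C(i-1,1) + (-6)·C(i-1,2).
At i = 16: i-1 = 15, so x_{16} = -8 - 150 - 630 = -788.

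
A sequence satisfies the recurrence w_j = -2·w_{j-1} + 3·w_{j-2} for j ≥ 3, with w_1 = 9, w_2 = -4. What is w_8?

-7102

Step forward from the initial values:
w_3 = 35, w_4 = -82, w_5 = 269, w_6 = -784, w_7 = 2375, w_8 = -7102.
(Characteristic roots are 1 and -3.)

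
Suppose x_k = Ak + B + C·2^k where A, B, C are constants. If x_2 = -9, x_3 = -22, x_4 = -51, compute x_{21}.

At k = 2, 3, 4: 2A + B + 4C = -9; 3A + B + 8C = -22; 4A + B + 16C = -51.
Subtracting the first from the second: A + 4C = -13.
Subtracting the second from the third: A + 8C = -29.
Solving: C = -4, A = 3, then B = 1.
So x_k = 3·k + 1 + (-4)·2^k; at k=21 this is -8388544.

-8388544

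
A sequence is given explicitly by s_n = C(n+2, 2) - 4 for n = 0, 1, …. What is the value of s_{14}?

116

C(16, 2) = 120, so s_{14} = 116.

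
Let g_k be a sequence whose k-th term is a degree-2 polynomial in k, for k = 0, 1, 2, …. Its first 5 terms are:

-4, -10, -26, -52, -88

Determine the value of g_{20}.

1st diffs: -6, -16, -26, -36.
2nd diffs: -10, -10, -10 (constant).
So g_k = -5k^2 - k - 4.
Evaluating at k = 20 gives g_{20} = -2024.

-2024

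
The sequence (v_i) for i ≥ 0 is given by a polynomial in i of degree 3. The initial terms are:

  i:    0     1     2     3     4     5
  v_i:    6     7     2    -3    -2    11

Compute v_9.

303

1st diffs: 1, -5, -5, 1, 13.
2nd diffs: -6, 0, 6, 12.
3rd diffs: 6, 6, 6 (constant).
Newton forward-difference form: v_i = 6 + 1·C(i,1) + (-6)·C(i,2) + 6·C(i,3).
At i = 9: i = 9, so v_9 = 6 + 9 - 216 + 504 = 303.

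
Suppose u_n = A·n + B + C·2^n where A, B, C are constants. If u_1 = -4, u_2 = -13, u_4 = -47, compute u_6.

-153

Write the equations: A + B + 2C = -4; 2A + B + 4C = -13; 4A + B + 16C = -47.
Subtracting the first from the second: A + 2C = -9.
Subtracting the second from the third: 2A + 12C = -34.
Solving: C = -2, A = -5, then B = 5.
So u_n = -5·n + 5 + (-2)·2^n; at n=6 this is -153.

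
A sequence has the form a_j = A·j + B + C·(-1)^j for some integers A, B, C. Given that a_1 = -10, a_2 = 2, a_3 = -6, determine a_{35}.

Write the equations: A + B - C = -10; 2A + B + C = 2; 3A + B - C = -6.
Subtracting the first from the second: A + 2C = 12.
Subtracting the second from the third: A - 2C = -8.
Solving: C = 5, A = 2, then B = -7.
So a_j = 2·j + (-7) + 5·(-1)^j; at j=35 this is 58.

58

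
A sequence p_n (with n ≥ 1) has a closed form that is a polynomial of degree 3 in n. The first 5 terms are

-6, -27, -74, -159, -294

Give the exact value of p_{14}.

1st diffs: -21, -47, -85, -135.
2nd diffs: -26, -38, -50.
3rd diffs: -12, -12 (constant).
Newton forward-difference form: p_n = -6 + (-21)·C(n-1,1) + (-26)·C(n-1,2) + (-12)·C(n-1,3).
At n = 14: n-1 = 13, so p_{14} = -6 - 273 - 2028 - 3432 = -5739.

-5739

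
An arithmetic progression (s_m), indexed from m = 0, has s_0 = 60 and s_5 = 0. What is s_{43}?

-456

Common difference d = (0 - 60) / (5 - 0) = -12.
s_m = 60 + (m - 0)·(-12).
s_{43} = 60 + 43·(-12) = -456.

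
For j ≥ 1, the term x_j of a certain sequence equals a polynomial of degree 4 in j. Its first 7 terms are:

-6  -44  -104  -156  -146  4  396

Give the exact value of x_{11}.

7264

1st diffs: -38, -60, -52, 10, 150, 392.
2nd diffs: -22, 8, 62, 140, 242.
3rd diffs: 30, 54, 78, 102.
4th diffs: 24, 24, 24 (constant).
Newton forward-difference form: x_j = -6 + (-38)·C(j-1,1) + (-22)·C(j-1,2) + 30·C(j-1,3) + 24·C(j-1,4).
At j = 11: j-1 = 10, so x_{11} = -6 - 380 - 990 + 3600 + 5040 = 7264.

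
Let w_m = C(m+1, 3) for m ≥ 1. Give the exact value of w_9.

120

C(10, 3) = 120, so w_9 = 120.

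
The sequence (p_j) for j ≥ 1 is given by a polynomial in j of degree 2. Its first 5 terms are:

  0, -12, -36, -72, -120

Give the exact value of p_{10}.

1st diffs: -12, -24, -36, -48.
2nd diffs: -12, -12, -12 (constant).
So p_j = -6j^2 + 6j.
Evaluating at j = 10 gives p_{10} = -540.

-540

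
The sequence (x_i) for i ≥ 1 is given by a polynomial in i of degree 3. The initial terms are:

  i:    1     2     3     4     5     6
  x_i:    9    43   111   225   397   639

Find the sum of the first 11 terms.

1st diffs: 34, 68, 114, 172, 242.
2nd diffs: 34, 46, 58, 70.
3rd diffs: 12, 12, 12 (constant).
Newton forward-difference form: x_i = 9 + 34·C(i-1,1) + 34·C(i-1,2) + 12·C(i-1,3).
Continuing: …, 963, 1381, 1905, 2547, …, x_{11} = 3319.
Summing i = 1..11 (11 terms) gives 11539.

11539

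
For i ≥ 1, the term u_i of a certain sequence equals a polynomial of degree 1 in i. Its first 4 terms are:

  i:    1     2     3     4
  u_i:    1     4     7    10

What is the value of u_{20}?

58

1st diffs: 3, 3, 3 (constant).
So u_i = 3i - 2.
Evaluating at i = 20 gives u_{20} = 58.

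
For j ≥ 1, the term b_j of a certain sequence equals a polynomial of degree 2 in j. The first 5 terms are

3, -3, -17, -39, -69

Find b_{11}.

1st diffs: -6, -14, -22, -30.
2nd diffs: -8, -8, -8 (constant).
Newton forward-difference form: b_j = 3 + (-6)·C(j-1,1) + (-8)·C(j-1,2).
At j = 11: j-1 = 10, so b_{11} = 3 - 60 - 360 = -417.

-417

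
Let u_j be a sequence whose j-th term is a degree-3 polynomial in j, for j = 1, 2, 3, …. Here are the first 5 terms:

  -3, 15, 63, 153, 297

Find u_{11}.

2967

1st diffs: 18, 48, 90, 144.
2nd diffs: 30, 42, 54.
3rd diffs: 12, 12 (constant).
Newton forward-difference form: u_j = -3 + 18·C(j-1,1) + 30·C(j-1,2) + 12·C(j-1,3).
At j = 11: j-1 = 10, so u_{11} = -3 + 180 + 1350 + 1440 = 2967.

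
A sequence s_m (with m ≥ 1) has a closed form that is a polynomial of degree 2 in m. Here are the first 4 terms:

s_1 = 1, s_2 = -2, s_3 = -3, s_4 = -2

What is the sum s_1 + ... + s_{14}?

1st diffs: -3, -1, 1.
2nd diffs: 2, 2 (constant).
Newton forward-difference form: s_m = 1 + (-3)·C(m-1,1) + 2·C(m-1,2).
Continuing: …, 1, 6, 13, 22, …, s_{14} = 118.
Summing m = 1..14 (14 terms) gives 469.

469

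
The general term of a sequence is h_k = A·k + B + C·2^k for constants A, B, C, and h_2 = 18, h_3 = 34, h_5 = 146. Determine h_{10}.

5086

Write the equations: 2A + B + 4C = 18; 3A + B + 8C = 34; 5A + B + 32C = 146.
Subtracting the first from the second: A + 4C = 16.
Subtracting the second from the third: 2A + 24C = 112.
Solving: C = 5, A = -4, then B = 6.
Hence h_{10} = -4·10 + 6 + 5·1024 = 5086.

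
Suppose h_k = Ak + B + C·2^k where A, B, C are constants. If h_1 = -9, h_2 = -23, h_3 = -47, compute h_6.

The three given values yield: A + B + 2C = -9; 2A + B + 4C = -23; 3A + B + 8C = -47.
Subtracting the first from the second: A + 2C = -14.
Subtracting the second from the third: A + 4C = -24.
Solving: C = -5, A = -4, then B = 5.
Therefore h_6 = -24 + 5 + (-5)·64 = -339.

-339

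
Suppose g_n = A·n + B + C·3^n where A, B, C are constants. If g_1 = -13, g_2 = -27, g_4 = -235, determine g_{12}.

-1594283

The three given values yield: A + B + 3C = -13; 2A + B + 9C = -27; 4A + B + 81C = -235.
Subtracting the first from the second: A + 6C = -14.
Subtracting the second from the third: 2A + 72C = -208.
Solving: C = -3, A = 4, then B = -8.
Hence g_{12} = 4·12 + (-8) + (-3)·531441 = -1594283.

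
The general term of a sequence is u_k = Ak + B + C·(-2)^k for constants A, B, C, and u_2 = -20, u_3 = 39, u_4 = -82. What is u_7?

Write the equations: 2A + B + 4C = -20; 3A + B - 8C = 39; 4A + B + 16C = -82.
Subtracting the first from the second: A - 12C = 59.
Subtracting the second from the third: A + 24C = -121.
Solving: C = -5, A = -1, then B = 2.
Therefore u_7 = -7 + 2 + (-5)·(-128) = 635.

635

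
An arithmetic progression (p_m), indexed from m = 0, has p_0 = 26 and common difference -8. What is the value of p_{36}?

p_m = 26 + (m - 0)·(-8).
p_{36} = 26 + 36·(-8) = -262.

-262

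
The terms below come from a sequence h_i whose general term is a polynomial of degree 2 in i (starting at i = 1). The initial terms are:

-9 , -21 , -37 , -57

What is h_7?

-141

1st diffs: -12, -16, -20.
2nd diffs: -4, -4 (constant).
Newton forward-difference form: h_i = -9 + (-12)·C(i-1,1) + (-4)·C(i-1,2).
At i = 7: i-1 = 6, so h_7 = -9 - 72 - 60 = -141.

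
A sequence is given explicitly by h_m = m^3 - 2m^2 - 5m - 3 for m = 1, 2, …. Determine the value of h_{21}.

8271

h_{21} = 1·21^3 - 2·21^2 - 5·21 - 3 = 8271.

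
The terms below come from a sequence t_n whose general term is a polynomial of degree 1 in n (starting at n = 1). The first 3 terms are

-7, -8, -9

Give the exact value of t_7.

-13

1st diffs: -1, -1 (constant).
So t_n = -n - 6.
Evaluating at n = 7 gives t_7 = -13.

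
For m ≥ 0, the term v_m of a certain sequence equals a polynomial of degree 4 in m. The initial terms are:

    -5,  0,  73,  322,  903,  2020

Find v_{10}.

26145

1st diffs: 5, 73, 249, 581, 1117.
2nd diffs: 68, 176, 332, 536.
3rd diffs: 108, 156, 204.
4th diffs: 48, 48 (constant).
So v_m = 2m^4 + 6m^3 + 2m^2 - 5m - 5.
Evaluating at m = 10 gives v_{10} = 26145.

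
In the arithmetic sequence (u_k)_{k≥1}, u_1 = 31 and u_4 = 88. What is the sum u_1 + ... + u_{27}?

7506

Common difference d = (88 - 31) / (4 - 1) = 19.
u_k = 31 + (k - 1)·19.
u_{27} = 525; S = 27·(31 + 525)/2 = 7506.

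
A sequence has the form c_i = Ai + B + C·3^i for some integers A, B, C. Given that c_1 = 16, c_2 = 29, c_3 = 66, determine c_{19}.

2324522962

Plug in i = 1, 2, 3: A + B + 3C = 16; 2A + B + 9C = 29; 3A + B + 27C = 66.
Subtracting the first from the second: A + 6C = 13.
Subtracting the second from the third: A + 18C = 37.
Solving: C = 2, A = 1, then B = 9.
Hence c_{19} = 1·19 + 9 + 2·1162261467 = 2324522962.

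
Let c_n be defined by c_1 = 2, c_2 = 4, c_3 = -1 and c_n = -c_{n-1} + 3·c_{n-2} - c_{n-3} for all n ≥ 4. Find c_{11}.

c_4 = 11;  c_5 = -18;  c_6 = 52;  c_7 = -117;  c_8 = 291;  c_9 = -694;  c_{10} = 1684;  c_{11} = -4057.

-4057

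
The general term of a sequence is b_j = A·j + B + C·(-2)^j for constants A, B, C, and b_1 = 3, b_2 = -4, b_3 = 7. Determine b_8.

Plug in j = 1, 2, 3: A + B - 2C = 3; 2A + B + 4C = -4; 3A + B - 8C = 7.
Subtracting the first from the second: A + 6C = -7.
Subtracting the second from the third: A - 12C = 11.
Solving: C = -1, A = -1, then B = 2.
Therefore b_8 = -8 + 2 + (-1)·256 = -262.

-262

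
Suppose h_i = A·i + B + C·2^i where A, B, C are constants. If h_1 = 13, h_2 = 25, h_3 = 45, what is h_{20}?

4194385

Plug in i = 1, 2, 3: A + B + 2C = 13; 2A + B + 4C = 25; 3A + B + 8C = 45.
Subtracting the first from the second: A + 2C = 12.
Subtracting the second from the third: A + 4C = 20.
Solving: C = 4, A = 4, then B = 1.
Hence h_{20} = 4·20 + 1 + 4·1048576 = 4194385.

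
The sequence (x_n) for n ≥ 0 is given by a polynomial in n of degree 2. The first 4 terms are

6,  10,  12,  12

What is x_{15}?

-144

1st diffs: 4, 2, 0.
2nd diffs: -2, -2 (constant).
Newton forward-difference form: x_n = 6 + 4·C(n,1) + (-2)·C(n,2).
At n = 15: n = 15, so x_{15} = 6 + 60 - 210 = -144.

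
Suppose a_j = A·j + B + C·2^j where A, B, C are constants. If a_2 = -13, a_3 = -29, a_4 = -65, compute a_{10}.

Write the equations: 2A + B + 4C = -13; 3A + B + 8C = -29; 4A + B + 16C = -65.
Subtracting the first from the second: A + 4C = -16.
Subtracting the second from the third: A + 8C = -36.
Solving: C = -5, A = 4, then B = -1.
Hence a_{10} = 4·10 + (-1) + (-5)·1024 = -5081.

-5081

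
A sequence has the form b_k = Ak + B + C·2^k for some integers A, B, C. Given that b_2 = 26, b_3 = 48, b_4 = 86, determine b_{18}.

1048682

At k = 2, 3, 4: 2A + B + 4C = 26; 3A + B + 8C = 48; 4A + B + 16C = 86.
Subtracting the first from the second: A + 4C = 22.
Subtracting the second from the third: A + 8C = 38.
Solving: C = 4, A = 6, then B = -2.
Hence b_{18} = 6·18 + (-2) + 4·262144 = 1048682.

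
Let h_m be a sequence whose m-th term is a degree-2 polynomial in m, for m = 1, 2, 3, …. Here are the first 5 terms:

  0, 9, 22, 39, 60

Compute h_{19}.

774

1st diffs: 9, 13, 17, 21.
2nd diffs: 4, 4, 4 (constant).
So h_m = 2m^2 + 3m - 5.
Evaluating at m = 19 gives h_{19} = 774.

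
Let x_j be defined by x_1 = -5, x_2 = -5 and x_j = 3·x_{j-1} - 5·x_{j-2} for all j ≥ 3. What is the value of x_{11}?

Applying the relation repeatedly:
x_3 = 10, x_4 = 55, x_5 = 115, x_6 = 70, x_7 = -365, x_8 = -1445, x_9 = -2510, x_{10} = -305, x_{11} = 11635.

11635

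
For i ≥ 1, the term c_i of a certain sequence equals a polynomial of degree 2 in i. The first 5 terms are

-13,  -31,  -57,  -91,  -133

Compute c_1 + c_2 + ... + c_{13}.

-3861

1st diffs: -18, -26, -34, -42.
2nd diffs: -8, -8, -8 (constant).
So c_i = -4i^2 - 6i - 3.
Continuing: …, -183, -241, -307, -381, …, c_{13} = -757.
Summing i = 1..13 (13 terms) gives -3861.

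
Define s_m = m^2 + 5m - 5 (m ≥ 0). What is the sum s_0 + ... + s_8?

Over m = 0..8: Σm = 36, Σm² = 204.
Total = (1)·204 + (5)·36 + (-5)·9 = 339.

339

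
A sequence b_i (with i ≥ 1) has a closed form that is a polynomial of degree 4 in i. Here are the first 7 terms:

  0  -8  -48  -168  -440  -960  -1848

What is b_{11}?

1st diffs: -8, -40, -120, -272, -520, -888.
2nd diffs: -32, -80, -152, -248, -368.
3rd diffs: -48, -72, -96, -120.
4th diffs: -24, -24, -24 (constant).
So b_i = -i^4 + 2i^3 - 3i^2 + 2i.
Evaluating at i = 11 gives b_{11} = -12320.

-12320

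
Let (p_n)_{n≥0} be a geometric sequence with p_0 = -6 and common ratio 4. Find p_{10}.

p_n = (-6)·4^(n-0).
p_{10} = (-6)·4^10 = -6291456.

-6291456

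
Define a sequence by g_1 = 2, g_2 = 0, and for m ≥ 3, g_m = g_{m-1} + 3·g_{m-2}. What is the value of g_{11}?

3048

Iterate the recurrence:
g_3 = 6  g_4 = 6  g_5 = 24  g_6 = 42  g_7 = 114  g_8 = 240  g_9 = 582  g_{10} = 1302  g_{11} = 3048.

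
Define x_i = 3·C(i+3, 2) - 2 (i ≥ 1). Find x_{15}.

C(18, 2) = 153, so x_{15} = 457.

457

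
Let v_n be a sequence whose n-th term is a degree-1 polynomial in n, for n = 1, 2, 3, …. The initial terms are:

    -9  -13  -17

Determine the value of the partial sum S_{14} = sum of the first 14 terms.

-490

1st diffs: -4, -4 (constant).
So v_n = -4n - 5.
Continuing: …, -21, -25, -29, -33, …, v_{14} = -61.
Summing n = 1..14 (14 terms) gives -490.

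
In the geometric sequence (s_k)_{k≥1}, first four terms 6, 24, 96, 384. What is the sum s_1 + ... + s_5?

2046

Common ratio r = 4.
s_k = 6·4^(k-1).
S = 6·(4^5 - 1)/(4 - 1) = 6·(1024 - 1)/(3) = 2046.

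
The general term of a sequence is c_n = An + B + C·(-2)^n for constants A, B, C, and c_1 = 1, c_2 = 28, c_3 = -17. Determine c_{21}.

Plug in n = 1, 2, 3: A + B - 2C = 1; 2A + B + 4C = 28; 3A + B - 8C = -17.
Subtracting the first from the second: A + 6C = 27.
Subtracting the second from the third: A - 12C = -45.
Solving: C = 4, A = 3, then B = 6.
So c_n = 3·n + 6 + 4·(-2)^n; at n=21 this is -8388539.

-8388539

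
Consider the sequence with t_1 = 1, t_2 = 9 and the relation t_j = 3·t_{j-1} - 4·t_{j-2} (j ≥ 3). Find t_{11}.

5303

Step forward from the initial values:
t_3 = 23, t_4 = 33, t_5 = 7, t_6 = -111, t_7 = -361, t_8 = -639, t_9 = -473, t_{10} = 1137, t_{11} = 5303.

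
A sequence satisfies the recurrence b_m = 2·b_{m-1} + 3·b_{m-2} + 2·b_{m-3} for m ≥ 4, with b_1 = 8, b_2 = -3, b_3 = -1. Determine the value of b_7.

43

Iterate the recurrence:
b_4 = 5;  b_5 = 1;  b_6 = 15;  b_7 = 43.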